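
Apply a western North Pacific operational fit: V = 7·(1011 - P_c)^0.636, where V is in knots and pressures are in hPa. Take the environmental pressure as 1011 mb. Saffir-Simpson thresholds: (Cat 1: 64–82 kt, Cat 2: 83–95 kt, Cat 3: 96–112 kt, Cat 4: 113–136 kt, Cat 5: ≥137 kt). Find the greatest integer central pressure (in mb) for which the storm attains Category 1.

Category 1 begins at V = 64 kt.
Required ΔP = (64/7)^(1/0.636) = 9.143^1.572 ≈ 32.44 mb.
P_c ≤ 1011 − 32.44 = 978.56, so the highest integer P_c is 978 mb.

978 mb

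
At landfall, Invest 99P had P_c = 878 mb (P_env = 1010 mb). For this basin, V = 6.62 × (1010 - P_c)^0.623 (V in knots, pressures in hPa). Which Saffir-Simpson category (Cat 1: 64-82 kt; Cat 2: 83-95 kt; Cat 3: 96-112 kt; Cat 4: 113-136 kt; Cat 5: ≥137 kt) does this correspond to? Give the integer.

ΔP = 1010 − 878 = 132 mb.
V ≈ 6.62 × 132^0.623 = 6.62 × 20.95 ≈ 139 kt.
139 kt falls in the Category 5 band.

5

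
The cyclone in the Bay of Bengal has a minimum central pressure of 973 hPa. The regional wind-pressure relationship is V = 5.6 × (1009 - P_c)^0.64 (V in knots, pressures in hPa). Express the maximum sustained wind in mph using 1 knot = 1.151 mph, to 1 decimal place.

ΔP = 1009 − 973 = 36 hPa.
V ≈ 5.6 × 36^0.64 = 5.6 × 9.909 ≈ 55.491 kt.
55.491 × 1.151 ≈ 63.87 mph → 63.9 mph.

63.9 mph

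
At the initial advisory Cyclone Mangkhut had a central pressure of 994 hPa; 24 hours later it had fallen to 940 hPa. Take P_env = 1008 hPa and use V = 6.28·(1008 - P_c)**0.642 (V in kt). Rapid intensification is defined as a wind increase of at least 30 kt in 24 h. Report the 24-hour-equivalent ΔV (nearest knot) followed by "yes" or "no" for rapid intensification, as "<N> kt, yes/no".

V₁: ΔP = 14, V ≈ 6.28 × 14^0.642 ≈ 34.18 kt.
V₂: ΔP = 68, V ≈ 6.28 × 68^0.642 ≈ 94.28 kt.
ΔV over 24 h = 60.10 kt → 24 h equivalent = 60.10 × 24/24 ≈ 60.10 kt.
60 kt ≥ 30 kt ⇒ rapid intensification.

60 kt, yes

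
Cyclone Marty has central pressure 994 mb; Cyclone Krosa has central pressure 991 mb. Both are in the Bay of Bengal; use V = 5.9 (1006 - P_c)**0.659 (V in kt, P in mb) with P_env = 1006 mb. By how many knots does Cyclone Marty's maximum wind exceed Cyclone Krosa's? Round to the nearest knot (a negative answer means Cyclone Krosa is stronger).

-5 kt

Cyclone Marty: ΔP = 12; V ≈ 5.9 × 12^0.659 ≈ 30.34 kt.
Cyclone Krosa: ΔP = 15; V ≈ 5.9 × 15^0.659 ≈ 35.15 kt.
Difference ≈ 30.34 − 35.15 = -4.81 → -5 kt.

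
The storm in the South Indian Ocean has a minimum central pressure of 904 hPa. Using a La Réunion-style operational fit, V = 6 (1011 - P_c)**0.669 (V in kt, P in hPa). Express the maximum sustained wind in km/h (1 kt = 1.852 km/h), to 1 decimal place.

253.2 km/h

ΔP = 1011 − 904 = 107 hPa.
V ≈ 6 × 107^0.669 = 6 × 22.785 ≈ 136.713 kt.
136.713 × 1.852 ≈ 253.19 km/h → 253.2 km/h.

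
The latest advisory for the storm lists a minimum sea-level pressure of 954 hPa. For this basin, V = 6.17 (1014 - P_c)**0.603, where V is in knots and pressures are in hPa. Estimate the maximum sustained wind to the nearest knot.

73 kt

ΔP = 1014 − 954 = 60 hPa.
60^0.603 ≈ 11.809.
V ≈ 6.17 × 11.809 ≈ 72.9 kt.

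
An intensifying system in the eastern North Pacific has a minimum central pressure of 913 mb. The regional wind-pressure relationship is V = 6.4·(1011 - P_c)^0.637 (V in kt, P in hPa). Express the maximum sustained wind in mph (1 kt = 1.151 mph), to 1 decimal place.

136.7 mph

ΔP = 1011 − 913 = 98 mb.
V ≈ 6.4 × 98^0.637 = 6.4 × 18.553 ≈ 118.738 kt.
118.738 × 1.151 ≈ 136.67 mph → 136.7 mph.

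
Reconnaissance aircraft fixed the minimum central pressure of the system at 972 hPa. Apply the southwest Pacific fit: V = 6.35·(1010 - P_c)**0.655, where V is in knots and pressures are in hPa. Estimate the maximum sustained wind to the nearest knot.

69 kt

ΔP = 1010 − 972 = 38 hPa.
38^0.655 ≈ 10.833.
V ≈ 6.35 × 10.833 ≈ 68.8 kt.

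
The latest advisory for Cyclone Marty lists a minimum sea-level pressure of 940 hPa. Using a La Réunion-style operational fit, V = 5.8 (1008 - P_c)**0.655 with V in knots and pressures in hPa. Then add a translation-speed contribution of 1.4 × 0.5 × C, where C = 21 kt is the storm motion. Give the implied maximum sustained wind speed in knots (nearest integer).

ΔP = 1008 − 940 = 68 hPa.
68^0.655 ≈ 15.860.
V ≈ 5.8 × 15.860 ≈ 92.0 kt.
Translation term: 1.4 × 0.5 × 21 = 14.7 kt.
Corrected V ≈ 106.7 kt → 107 kt.

107 kt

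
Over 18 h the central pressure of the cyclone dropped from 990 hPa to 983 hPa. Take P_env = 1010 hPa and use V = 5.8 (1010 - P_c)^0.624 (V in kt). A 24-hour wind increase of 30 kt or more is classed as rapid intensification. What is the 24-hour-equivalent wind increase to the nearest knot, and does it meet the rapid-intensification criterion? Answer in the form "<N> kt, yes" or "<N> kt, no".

V₁: ΔP = 20, V ≈ 5.8 × 20^0.624 ≈ 37.61 kt.
V₂: ΔP = 27, V ≈ 5.8 × 27^0.624 ≈ 45.35 kt.
ΔV over 18 h = 7.74 kt → 24 h equivalent = 7.74 × 24/18 ≈ 10.32 kt.
10 kt < 30 kt ⇒ not rapid intensification.

10 kt, no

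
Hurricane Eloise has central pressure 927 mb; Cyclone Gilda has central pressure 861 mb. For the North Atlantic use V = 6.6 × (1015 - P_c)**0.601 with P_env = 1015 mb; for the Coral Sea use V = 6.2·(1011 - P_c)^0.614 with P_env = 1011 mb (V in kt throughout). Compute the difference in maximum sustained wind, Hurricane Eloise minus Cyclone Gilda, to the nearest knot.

-37 kt

Hurricane Eloise: ΔP = 88; V ≈ 6.6 × 88^0.601 ≈ 97.31 kt.
Cyclone Gilda: ΔP = 150; V ≈ 6.2 × 150^0.614 ≈ 134.43 kt.
Difference ≈ 97.31 − 134.43 = -37.12 → -37 kt.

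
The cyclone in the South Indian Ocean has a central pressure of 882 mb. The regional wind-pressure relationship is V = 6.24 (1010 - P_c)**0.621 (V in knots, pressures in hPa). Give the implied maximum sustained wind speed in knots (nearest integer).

ΔP = 1010 − 882 = 128 mb.
128^0.621 ≈ 20.351.
V ≈ 6.24 × 20.351 ≈ 127.0 kt.

127 kt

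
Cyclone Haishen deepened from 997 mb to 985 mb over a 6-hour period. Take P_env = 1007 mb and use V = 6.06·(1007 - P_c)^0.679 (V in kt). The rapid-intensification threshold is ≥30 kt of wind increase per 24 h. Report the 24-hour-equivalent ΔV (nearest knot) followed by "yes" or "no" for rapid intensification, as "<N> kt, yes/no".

V₁: ΔP = 10, V ≈ 6.06 × 10^0.679 ≈ 28.94 kt.
V₂: ΔP = 22, V ≈ 6.06 × 22^0.679 ≈ 49.43 kt.
ΔV over 6 h = 20.49 kt → 24 h equivalent = 20.49 × 24/6 ≈ 81.96 kt.
82 kt ≥ 30 kt ⇒ rapid intensification.

82 kt, yes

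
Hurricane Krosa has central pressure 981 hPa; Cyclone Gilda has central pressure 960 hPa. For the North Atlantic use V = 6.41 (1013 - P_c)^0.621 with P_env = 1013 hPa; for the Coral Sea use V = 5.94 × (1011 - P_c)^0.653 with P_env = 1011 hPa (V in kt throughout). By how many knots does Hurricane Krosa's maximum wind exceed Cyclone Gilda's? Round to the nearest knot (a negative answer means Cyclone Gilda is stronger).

-22 kt

Hurricane Krosa: ΔP = 32; V ≈ 6.41 × 32^0.621 ≈ 55.15 kt.
Cyclone Gilda: ΔP = 51; V ≈ 5.94 × 51^0.653 ≈ 77.42 kt.
Difference ≈ 55.15 − 77.42 = -22.27 → -22 kt.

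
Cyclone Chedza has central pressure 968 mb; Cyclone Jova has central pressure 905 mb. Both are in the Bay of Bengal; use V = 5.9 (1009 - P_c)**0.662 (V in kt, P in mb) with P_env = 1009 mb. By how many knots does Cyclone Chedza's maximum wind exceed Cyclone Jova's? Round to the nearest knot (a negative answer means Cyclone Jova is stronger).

-59 kt

Cyclone Chedza: ΔP = 41; V ≈ 5.9 × 41^0.662 ≈ 68.95 kt.
Cyclone Jova: ΔP = 104; V ≈ 5.9 × 104^0.662 ≈ 127.68 kt.
Difference ≈ 68.95 − 127.68 = -58.73 → -59 kt.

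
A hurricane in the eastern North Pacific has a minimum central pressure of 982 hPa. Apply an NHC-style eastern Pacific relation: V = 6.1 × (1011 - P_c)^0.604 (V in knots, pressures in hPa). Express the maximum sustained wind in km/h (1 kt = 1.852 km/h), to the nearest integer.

ΔP = 1011 − 982 = 29 hPa.
V ≈ 6.1 × 29^0.604 = 6.1 × 7.643 ≈ 46.625 kt.
46.625 × 1.852 ≈ 86.35 km/h → 86 km/h.

86 km/h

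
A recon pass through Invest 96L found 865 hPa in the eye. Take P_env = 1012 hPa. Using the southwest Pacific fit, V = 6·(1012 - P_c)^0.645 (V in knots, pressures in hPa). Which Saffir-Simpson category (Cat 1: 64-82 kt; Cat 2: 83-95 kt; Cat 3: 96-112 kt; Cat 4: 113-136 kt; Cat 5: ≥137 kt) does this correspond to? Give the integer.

5

ΔP = 1012 − 865 = 147 hPa.
V ≈ 6 × 147^0.645 = 6 × 25.00 ≈ 150 kt.
150 kt falls in the Category 5 band.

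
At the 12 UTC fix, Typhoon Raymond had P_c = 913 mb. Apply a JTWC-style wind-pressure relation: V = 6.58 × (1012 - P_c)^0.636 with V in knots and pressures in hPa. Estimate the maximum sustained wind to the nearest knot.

ΔP = 1012 − 913 = 99 mb.
99^0.636 ≈ 18.588.
V ≈ 6.58 × 18.588 ≈ 122.3 kt.

122 kt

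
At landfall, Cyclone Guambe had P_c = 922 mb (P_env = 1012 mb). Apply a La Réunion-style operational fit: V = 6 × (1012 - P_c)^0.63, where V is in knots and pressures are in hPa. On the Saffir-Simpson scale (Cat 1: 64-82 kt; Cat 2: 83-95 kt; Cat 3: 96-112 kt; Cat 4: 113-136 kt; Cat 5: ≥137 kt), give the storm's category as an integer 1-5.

ΔP = 1012 − 922 = 90 mb.
V ≈ 6 × 90^0.63 = 6 × 17.03 ≈ 102 kt.
102 kt falls in the Category 3 band.

3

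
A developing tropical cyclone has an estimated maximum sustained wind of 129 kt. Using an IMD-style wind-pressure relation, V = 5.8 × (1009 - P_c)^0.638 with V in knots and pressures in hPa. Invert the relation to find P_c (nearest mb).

880 mb

ΔP = (V / 5.8)^(1/0.638) = (129/5.8)^1.567.
129/5.8 = 22.241; 22.241^1.567 ≈ 129.28 mb.
P_c = 1009 − 129.28 = 879.72 ≈ 880 mb.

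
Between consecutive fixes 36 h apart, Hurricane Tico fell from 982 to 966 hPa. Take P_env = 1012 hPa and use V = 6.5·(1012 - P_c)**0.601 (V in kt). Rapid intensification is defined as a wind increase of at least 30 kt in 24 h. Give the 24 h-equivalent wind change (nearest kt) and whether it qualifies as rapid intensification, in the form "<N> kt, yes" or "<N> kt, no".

10 kt, no

V₁: ΔP = 30, V ≈ 6.5 × 30^0.601 ≈ 50.20 kt.
V₂: ΔP = 46, V ≈ 6.5 × 46^0.601 ≈ 64.90 kt.
ΔV over 36 h = 14.70 kt → 24 h equivalent = 14.70 × 24/36 ≈ 9.80 kt.
10 kt < 30 kt ⇒ not rapid intensification.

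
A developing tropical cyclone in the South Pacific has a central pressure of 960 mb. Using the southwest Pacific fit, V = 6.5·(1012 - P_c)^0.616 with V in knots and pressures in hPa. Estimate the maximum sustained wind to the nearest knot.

ΔP = 1012 − 960 = 52 mb.
52^0.616 ≈ 11.404.
V ≈ 6.5 × 11.404 ≈ 74.1 kt.

74 kt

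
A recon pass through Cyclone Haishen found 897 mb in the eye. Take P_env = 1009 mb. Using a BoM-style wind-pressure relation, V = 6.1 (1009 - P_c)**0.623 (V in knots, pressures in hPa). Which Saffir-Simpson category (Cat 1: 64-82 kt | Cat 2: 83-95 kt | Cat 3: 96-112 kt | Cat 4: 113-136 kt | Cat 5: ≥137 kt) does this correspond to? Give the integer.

4

ΔP = 1009 − 897 = 112 mb.
V ≈ 6.1 × 112^0.623 = 6.1 × 18.91 ≈ 115 kt.
115 kt falls in the Category 4 band.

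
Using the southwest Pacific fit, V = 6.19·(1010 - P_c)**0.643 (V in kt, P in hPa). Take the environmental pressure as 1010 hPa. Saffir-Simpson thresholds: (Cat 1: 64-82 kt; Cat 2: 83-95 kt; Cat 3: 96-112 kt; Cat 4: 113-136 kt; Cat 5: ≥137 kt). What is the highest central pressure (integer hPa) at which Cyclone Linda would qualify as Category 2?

Category 2 begins at V = 83 kt.
Required ΔP = (83/6.19)^(1/0.643) = 13.409^1.555 ≈ 56.67 hPa.
P_c ≤ 1010 − 56.67 = 953.33, so the highest integer P_c is 953 hPa.

953 hPa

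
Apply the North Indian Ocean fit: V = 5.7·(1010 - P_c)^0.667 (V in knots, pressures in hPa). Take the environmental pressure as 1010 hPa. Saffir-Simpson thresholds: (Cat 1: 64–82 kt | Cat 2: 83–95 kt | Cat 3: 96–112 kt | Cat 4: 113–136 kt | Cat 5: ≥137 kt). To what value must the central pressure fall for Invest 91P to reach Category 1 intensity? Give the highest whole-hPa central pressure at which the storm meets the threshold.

972 hPa

Category 1 begins at V = 64 kt.
Required ΔP = (64/5.7)^(1/0.667) = 11.228^1.499 ≈ 37.56 hPa.
P_c ≤ 1010 − 37.56 = 972.44, so the highest integer P_c is 972 hPa.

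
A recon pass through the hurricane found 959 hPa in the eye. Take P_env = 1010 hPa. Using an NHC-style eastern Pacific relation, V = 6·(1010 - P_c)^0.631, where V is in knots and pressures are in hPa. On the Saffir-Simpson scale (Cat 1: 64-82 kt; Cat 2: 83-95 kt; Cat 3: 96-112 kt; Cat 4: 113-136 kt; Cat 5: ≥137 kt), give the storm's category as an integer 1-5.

ΔP = 1010 − 959 = 51 hPa.
V ≈ 6 × 51^0.631 = 6 × 11.95 ≈ 72 kt.
72 kt falls in the Category 1 band.

1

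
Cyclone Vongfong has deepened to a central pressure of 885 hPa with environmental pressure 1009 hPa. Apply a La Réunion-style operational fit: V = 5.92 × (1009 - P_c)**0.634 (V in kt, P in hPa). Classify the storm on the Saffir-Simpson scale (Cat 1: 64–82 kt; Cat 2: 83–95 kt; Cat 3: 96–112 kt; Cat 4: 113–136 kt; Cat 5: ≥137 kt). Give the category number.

ΔP = 1009 − 885 = 124 hPa.
V ≈ 5.92 × 124^0.634 = 5.92 × 21.24 ≈ 126 kt.
126 kt falls in the Category 4 band.

4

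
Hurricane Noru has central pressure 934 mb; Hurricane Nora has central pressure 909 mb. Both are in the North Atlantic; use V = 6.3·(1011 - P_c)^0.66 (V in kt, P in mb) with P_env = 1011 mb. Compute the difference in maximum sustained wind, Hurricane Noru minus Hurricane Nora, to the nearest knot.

Hurricane Noru: ΔP = 77; V ≈ 6.3 × 77^0.66 ≈ 110.77 kt.
Hurricane Nora: ΔP = 102; V ≈ 6.3 × 102^0.66 ≈ 133.36 kt.
Difference ≈ 110.77 − 133.36 = -22.59 → -23 kt.

-23 kt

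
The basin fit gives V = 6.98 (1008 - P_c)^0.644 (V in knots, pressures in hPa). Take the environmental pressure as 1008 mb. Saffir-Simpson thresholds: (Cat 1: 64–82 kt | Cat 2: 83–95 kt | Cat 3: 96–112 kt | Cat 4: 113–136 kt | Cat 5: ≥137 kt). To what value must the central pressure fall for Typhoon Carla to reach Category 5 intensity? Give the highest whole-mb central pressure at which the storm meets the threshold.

906 mb

Category 5 begins at V = 137 kt.
Required ΔP = (137/6.98)^(1/0.644) = 19.628^1.553 ≈ 101.75 mb.
P_c ≤ 1008 − 101.75 = 906.25, so the highest integer P_c is 906 mb.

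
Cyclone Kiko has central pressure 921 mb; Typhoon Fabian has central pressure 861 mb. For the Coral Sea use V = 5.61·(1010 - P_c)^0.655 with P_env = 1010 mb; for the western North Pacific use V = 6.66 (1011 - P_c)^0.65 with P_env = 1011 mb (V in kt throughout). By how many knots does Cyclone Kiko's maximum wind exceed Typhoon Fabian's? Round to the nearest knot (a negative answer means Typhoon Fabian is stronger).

Cyclone Kiko: ΔP = 89; V ≈ 5.61 × 89^0.655 ≈ 106.12 kt.
Typhoon Fabian: ΔP = 150; V ≈ 6.66 × 150^0.65 ≈ 172.96 kt.
Difference ≈ 106.12 − 172.96 = -66.84 → -67 kt.

-67 kt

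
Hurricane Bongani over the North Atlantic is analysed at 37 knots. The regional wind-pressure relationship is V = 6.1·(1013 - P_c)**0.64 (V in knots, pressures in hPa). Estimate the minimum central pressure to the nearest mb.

ΔP = (V / 6.1)^(1/0.64) = (37/6.1)^1.562.
37/6.1 = 6.066; 6.066^1.562 ≈ 16.72 mb.
P_c = 1013 − 16.72 = 996.28 ≈ 996 mb.

996 mb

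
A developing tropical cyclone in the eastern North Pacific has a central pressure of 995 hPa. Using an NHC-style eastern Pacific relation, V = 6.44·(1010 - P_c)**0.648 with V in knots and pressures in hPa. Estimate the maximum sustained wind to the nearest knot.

ΔP = 1010 − 995 = 15 hPa.
15^0.648 ≈ 5.782.
V ≈ 6.44 × 5.782 ≈ 37.2 kt.

37 kt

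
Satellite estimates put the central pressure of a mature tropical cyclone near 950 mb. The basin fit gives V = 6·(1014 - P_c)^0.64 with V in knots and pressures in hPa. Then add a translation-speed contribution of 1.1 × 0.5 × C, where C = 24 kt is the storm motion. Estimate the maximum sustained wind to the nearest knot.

99 kt

ΔP = 1014 − 950 = 64 mb.
64^0.64 ≈ 14.320.
V ≈ 6 × 14.320 ≈ 85.9 kt.
Translation term: 1.1 × 0.5 × 24 = 13.2 kt.
Corrected V ≈ 99.1 kt → 99 kt.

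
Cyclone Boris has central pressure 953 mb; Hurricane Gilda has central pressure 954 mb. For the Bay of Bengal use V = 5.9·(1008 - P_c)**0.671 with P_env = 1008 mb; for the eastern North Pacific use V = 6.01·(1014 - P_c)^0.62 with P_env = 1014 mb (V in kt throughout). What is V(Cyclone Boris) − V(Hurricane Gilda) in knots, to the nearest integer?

Cyclone Boris: ΔP = 55; V ≈ 5.9 × 55^0.671 ≈ 86.82 kt.
Hurricane Gilda: ΔP = 60; V ≈ 6.01 × 60^0.62 ≈ 76.09 kt.
Difference ≈ 86.82 − 76.09 = 10.73 → 11 kt.

11 kt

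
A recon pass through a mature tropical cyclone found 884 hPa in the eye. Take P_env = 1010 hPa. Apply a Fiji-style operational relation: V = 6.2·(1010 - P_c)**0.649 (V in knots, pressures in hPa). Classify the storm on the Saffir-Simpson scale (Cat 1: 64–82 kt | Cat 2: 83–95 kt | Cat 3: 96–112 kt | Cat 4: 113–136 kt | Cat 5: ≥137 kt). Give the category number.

ΔP = 1010 − 884 = 126 hPa.
V ≈ 6.2 × 126^0.649 = 6.2 × 23.07 ≈ 143 kt.
143 kt falls in the Category 5 band.

5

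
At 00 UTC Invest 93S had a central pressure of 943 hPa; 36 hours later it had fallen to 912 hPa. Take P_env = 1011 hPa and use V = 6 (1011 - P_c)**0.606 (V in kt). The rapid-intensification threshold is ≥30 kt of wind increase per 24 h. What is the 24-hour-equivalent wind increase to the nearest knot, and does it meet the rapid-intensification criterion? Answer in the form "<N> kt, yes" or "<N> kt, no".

V₁: ΔP = 68, V ≈ 6 × 68^0.606 ≈ 77.38 kt.
V₂: ΔP = 99, V ≈ 6 × 99^0.606 ≈ 97.16 kt.
ΔV over 36 h = 19.78 kt → 24 h equivalent = 19.78 × 24/36 ≈ 13.19 kt.
13 kt < 30 kt ⇒ not rapid intensification.

13 kt, no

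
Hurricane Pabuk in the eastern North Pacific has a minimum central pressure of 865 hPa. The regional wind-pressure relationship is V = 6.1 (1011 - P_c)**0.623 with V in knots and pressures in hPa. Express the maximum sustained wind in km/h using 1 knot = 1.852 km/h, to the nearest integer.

252 km/h

ΔP = 1011 − 865 = 146 hPa.
V ≈ 6.1 × 146^0.623 = 6.1 × 22.304 ≈ 136.057 kt.
136.057 × 1.852 ≈ 251.98 km/h → 252 km/h.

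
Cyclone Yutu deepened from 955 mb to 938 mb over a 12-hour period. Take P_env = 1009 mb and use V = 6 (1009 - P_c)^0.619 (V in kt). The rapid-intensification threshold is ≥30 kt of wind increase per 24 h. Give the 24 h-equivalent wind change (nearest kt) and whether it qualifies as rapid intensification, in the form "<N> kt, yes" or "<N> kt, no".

V₁: ΔP = 54, V ≈ 6 × 54^0.619 ≈ 70.88 kt.
V₂: ΔP = 71, V ≈ 6 × 71^0.619 ≈ 83.96 kt.
ΔV over 12 h = 13.08 kt → 24 h equivalent = 13.08 × 24/12 ≈ 26.16 kt.
26 kt < 30 kt ⇒ not rapid intensification.

26 kt, no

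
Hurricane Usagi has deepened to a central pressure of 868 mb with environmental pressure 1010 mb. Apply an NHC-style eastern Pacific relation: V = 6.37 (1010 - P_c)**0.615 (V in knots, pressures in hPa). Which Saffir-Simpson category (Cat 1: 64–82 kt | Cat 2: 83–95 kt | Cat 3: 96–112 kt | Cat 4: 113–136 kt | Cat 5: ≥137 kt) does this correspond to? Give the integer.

4

ΔP = 1010 − 868 = 142 mb.
V ≈ 6.37 × 142^0.615 = 6.37 × 21.07 ≈ 134 kt.
134 kt falls in the Category 4 band.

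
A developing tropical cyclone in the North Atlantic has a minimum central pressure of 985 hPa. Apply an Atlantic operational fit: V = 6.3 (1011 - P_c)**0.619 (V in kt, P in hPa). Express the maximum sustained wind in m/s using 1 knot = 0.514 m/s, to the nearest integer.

24 m/s

ΔP = 1011 − 985 = 26 hPa.
V ≈ 6.3 × 26^0.619 = 6.3 × 7.514 ≈ 47.338 kt.
47.338 × 0.514 ≈ 24.33 m/s → 24 m/s.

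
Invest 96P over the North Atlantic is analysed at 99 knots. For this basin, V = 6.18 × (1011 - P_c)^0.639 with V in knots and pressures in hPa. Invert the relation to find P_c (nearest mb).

934 mb

ΔP = (V / 6.18)^(1/0.639) = (99/6.18)^1.565.
99/6.18 = 16.019; 16.019^1.565 ≈ 76.77 mb.
P_c = 1011 − 76.77 = 934.23 ≈ 934 mb.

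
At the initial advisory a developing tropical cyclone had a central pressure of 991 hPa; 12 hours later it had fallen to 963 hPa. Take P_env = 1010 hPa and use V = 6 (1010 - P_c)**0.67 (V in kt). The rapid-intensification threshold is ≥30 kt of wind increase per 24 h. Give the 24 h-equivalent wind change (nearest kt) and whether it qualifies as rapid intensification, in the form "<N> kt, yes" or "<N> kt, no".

V₁: ΔP = 19, V ≈ 6 × 19^0.67 ≈ 43.14 kt.
V₂: ΔP = 47, V ≈ 6 × 47^0.67 ≈ 79.15 kt.
ΔV over 12 h = 36.01 kt → 24 h equivalent = 36.01 × 24/12 ≈ 72.02 kt.
72 kt ≥ 30 kt ⇒ rapid intensification.

72 kt, yes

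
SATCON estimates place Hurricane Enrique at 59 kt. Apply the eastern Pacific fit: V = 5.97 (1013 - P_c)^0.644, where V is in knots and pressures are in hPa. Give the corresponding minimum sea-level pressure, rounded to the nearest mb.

ΔP = (V / 5.97)^(1/0.644) = (59/5.97)^1.553.
59/5.97 = 9.883; 9.883^1.553 ≈ 35.06 mb.
P_c = 1013 − 35.06 = 977.94 ≈ 978 mb.

978 mb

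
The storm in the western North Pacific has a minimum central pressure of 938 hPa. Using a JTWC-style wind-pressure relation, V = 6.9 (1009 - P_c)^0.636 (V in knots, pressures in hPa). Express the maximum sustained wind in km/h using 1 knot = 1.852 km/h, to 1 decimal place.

192.3 km/h

ΔP = 1009 − 938 = 71 hPa.
V ≈ 6.9 × 71^0.636 = 6.9 × 15.045 ≈ 103.812 kt.
103.812 × 1.852 ≈ 192.26 km/h → 192.3 km/h.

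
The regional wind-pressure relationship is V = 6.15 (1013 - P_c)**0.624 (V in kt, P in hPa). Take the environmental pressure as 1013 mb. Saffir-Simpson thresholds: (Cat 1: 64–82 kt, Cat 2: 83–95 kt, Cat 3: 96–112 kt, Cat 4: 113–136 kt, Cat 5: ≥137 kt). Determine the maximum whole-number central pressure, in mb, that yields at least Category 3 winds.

Category 3 begins at V = 96 kt.
Required ΔP = (96/6.15)^(1/0.624) = 15.610^1.603 ≈ 81.75 mb.
P_c ≤ 1013 − 81.75 = 931.25, so the highest integer P_c is 931 mb.

931 mb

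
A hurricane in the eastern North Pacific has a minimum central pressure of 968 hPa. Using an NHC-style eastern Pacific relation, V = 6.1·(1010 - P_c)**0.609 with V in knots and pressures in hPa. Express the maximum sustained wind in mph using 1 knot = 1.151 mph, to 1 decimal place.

ΔP = 1010 − 968 = 42 hPa.
V ≈ 6.1 × 42^0.609 = 6.1 × 9.740 ≈ 59.414 kt.
59.414 × 1.151 ≈ 68.39 mph → 68.4 mph.

68.4 mph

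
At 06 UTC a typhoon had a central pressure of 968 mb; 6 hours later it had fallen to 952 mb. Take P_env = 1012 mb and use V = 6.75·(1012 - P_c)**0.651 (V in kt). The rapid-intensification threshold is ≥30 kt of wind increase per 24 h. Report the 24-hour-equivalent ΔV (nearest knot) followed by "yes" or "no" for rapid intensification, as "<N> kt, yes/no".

71 kt, yes

V₁: ΔP = 44, V ≈ 6.75 × 44^0.651 ≈ 79.29 kt.
V₂: ΔP = 60, V ≈ 6.75 × 60^0.651 ≈ 97.02 kt.
ΔV over 6 h = 17.73 kt → 24 h equivalent = 17.73 × 24/6 ≈ 70.92 kt.
71 kt ≥ 30 kt ⇒ rapid intensification.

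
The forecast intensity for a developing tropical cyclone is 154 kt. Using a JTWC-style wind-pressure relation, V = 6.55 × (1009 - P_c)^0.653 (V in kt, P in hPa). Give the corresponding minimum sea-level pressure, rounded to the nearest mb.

883 mb

ΔP = (V / 6.55)^(1/0.653) = (154/6.55)^1.531.
154/6.55 = 23.511; 23.511^1.531 ≈ 125.88 mb.
P_c = 1009 − 125.88 = 883.12 ≈ 883 mb.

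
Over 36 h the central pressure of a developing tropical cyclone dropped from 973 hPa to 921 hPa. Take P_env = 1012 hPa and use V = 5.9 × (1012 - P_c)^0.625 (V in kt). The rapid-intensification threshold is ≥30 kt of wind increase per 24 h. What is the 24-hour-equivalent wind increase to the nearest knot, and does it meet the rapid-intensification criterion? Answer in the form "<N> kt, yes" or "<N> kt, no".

27 kt, no

V₁: ΔP = 39, V ≈ 5.9 × 39^0.625 ≈ 58.25 kt.
V₂: ΔP = 91, V ≈ 5.9 × 91^0.625 ≈ 98.91 kt.
ΔV over 36 h = 40.66 kt → 24 h equivalent = 40.66 × 24/36 ≈ 27.11 kt.
27 kt < 30 kt ⇒ not rapid intensification.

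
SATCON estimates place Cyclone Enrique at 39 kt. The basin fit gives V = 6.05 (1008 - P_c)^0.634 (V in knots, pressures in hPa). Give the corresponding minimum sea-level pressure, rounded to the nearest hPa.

ΔP = (V / 6.05)^(1/0.634) = (39/6.05)^1.577.
39/6.05 = 6.446; 6.446^1.577 ≈ 18.90 hPa.
P_c = 1008 − 18.90 = 989.10 ≈ 989 hPa.

989 hPa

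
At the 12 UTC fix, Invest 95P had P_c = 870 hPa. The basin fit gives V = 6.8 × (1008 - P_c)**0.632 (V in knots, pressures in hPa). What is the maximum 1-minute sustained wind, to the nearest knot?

ΔP = 1008 − 870 = 138 hPa.
138^0.632 ≈ 22.511.
V ≈ 6.8 × 22.511 ≈ 153.1 kt.

153 kt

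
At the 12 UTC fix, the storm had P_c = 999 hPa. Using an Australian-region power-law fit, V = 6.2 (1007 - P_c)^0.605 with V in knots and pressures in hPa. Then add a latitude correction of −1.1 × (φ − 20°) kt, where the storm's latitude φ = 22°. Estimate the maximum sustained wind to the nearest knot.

ΔP = 1007 − 999 = 8 hPa.
8^0.605 ≈ 3.519.
V ≈ 6.2 × 3.519 ≈ 21.8 kt.
Latitude correction: −1.1 × (22 − 20) = -2.2 kt.
Corrected V ≈ 19.6 kt → 20 kt.

20 kt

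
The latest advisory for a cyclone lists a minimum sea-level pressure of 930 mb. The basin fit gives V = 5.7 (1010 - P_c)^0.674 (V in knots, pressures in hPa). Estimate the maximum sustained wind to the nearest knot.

ΔP = 1010 − 930 = 80 mb.
80^0.674 ≈ 19.173.
V ≈ 5.7 × 19.173 ≈ 109.3 kt.

109 kt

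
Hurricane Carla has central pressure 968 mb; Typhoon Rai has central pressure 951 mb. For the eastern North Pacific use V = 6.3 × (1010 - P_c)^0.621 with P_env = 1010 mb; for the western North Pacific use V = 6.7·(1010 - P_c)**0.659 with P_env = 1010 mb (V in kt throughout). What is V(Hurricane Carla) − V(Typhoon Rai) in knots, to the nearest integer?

-34 kt

Hurricane Carla: ΔP = 42; V ≈ 6.3 × 42^0.621 ≈ 64.18 kt.
Typhoon Rai: ΔP = 59; V ≈ 6.7 × 59^0.659 ≈ 98.42 kt.
Difference ≈ 64.18 − 98.42 = -34.24 → -34 kt.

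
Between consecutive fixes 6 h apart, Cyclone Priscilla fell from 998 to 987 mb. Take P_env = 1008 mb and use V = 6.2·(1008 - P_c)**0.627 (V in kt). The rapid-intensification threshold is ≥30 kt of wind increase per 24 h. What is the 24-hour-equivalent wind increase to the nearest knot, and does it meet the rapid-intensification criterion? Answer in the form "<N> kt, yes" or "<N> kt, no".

V₁: ΔP = 10, V ≈ 6.2 × 10^0.627 ≈ 26.27 kt.
V₂: ΔP = 21, V ≈ 6.2 × 21^0.627 ≈ 41.82 kt.
ΔV over 6 h = 15.55 kt → 24 h equivalent = 15.55 × 24/6 ≈ 62.20 kt.
62 kt ≥ 30 kt ⇒ rapid intensification.

62 kt, yes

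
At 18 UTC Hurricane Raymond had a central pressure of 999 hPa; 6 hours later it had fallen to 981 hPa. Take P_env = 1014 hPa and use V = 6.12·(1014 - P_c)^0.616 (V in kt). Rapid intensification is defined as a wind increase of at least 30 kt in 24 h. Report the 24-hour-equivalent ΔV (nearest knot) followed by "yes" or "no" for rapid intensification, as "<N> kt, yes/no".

81 kt, yes

V₁: ΔP = 15, V ≈ 6.12 × 15^0.616 ≈ 32.45 kt.
V₂: ΔP = 33, V ≈ 6.12 × 33^0.616 ≈ 52.74 kt.
ΔV over 6 h = 20.29 kt → 24 h equivalent = 20.29 × 24/6 ≈ 81.16 kt.
81 kt ≥ 30 kt ⇒ rapid intensification.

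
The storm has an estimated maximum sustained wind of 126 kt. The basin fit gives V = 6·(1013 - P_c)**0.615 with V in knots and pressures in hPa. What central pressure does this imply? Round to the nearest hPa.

ΔP = (V / 6)^(1/0.615) = (126/6)^1.626.
126/6 = 21.000; 21.000^1.626 ≈ 141.24 hPa.
P_c = 1013 − 141.24 = 871.76 ≈ 872 hPa.

872 hPa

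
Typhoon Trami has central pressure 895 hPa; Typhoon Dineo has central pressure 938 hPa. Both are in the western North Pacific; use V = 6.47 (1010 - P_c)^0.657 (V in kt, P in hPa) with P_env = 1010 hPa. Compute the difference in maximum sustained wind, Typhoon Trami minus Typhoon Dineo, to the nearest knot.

Typhoon Trami: ΔP = 115; V ≈ 6.47 × 115^0.657 ≈ 146.14 kt.
Typhoon Dineo: ΔP = 72; V ≈ 6.47 × 72^0.657 ≈ 107.44 kt.
Difference ≈ 146.14 − 107.44 = 38.70 → 39 kt.

39 kt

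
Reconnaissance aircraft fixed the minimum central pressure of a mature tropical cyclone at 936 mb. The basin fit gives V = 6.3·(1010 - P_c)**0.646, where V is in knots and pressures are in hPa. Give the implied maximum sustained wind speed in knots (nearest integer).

102 kt

ΔP = 1010 − 936 = 74 mb.
74^0.646 ≈ 16.126.
V ≈ 6.3 × 16.126 ≈ 101.6 kt.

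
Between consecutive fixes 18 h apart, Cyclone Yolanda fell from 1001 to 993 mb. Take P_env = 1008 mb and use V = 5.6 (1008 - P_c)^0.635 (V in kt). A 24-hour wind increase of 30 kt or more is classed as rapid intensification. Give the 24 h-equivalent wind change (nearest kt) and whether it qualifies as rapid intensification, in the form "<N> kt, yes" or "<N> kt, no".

16 kt, no

V₁: ΔP = 7, V ≈ 5.6 × 7^0.635 ≈ 19.27 kt.
V₂: ΔP = 15, V ≈ 5.6 × 15^0.635 ≈ 31.26 kt.
ΔV over 18 h = 11.99 kt → 24 h equivalent = 11.99 × 24/18 ≈ 15.99 kt.
16 kt < 30 kt ⇒ not rapid intensification.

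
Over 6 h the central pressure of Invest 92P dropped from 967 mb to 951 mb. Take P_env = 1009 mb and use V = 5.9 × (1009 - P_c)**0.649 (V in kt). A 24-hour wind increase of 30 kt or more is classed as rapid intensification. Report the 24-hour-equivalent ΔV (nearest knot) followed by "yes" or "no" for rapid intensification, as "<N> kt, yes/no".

62 kt, yes

V₁: ΔP = 42, V ≈ 5.9 × 42^0.649 ≈ 66.73 kt.
V₂: ΔP = 58, V ≈ 5.9 × 58^0.649 ≈ 82.28 kt.
ΔV over 6 h = 15.55 kt → 24 h equivalent = 15.55 × 24/6 ≈ 62.20 kt.
62 kt ≥ 30 kt ⇒ rapid intensification.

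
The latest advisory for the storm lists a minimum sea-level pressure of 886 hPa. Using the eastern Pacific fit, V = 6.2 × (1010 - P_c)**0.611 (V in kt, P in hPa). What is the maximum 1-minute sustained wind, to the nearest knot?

118 kt

ΔP = 1010 − 886 = 124 hPa.
124^0.611 ≈ 19.014.
V ≈ 6.2 × 19.014 ≈ 117.9 kt.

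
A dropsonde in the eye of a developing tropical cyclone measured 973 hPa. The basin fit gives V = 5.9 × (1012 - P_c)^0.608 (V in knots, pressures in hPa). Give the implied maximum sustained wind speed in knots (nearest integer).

ΔP = 1012 − 973 = 39 hPa.
39^0.608 ≈ 9.276.
V ≈ 5.9 × 9.276 ≈ 54.7 kt.

55 kt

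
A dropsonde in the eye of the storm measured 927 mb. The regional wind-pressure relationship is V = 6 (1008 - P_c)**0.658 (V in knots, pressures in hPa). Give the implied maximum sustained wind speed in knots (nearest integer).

108 kt

ΔP = 1008 − 927 = 81 mb.
81^0.658 ≈ 18.021.
V ≈ 6 × 18.021 ≈ 108.1 kt.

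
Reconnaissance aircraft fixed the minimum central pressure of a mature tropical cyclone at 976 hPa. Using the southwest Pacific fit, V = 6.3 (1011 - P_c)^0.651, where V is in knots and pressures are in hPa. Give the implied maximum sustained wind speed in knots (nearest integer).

64 kt

ΔP = 1011 − 976 = 35 hPa.
35^0.651 ≈ 10.120.
V ≈ 6.3 × 10.120 ≈ 63.8 kt.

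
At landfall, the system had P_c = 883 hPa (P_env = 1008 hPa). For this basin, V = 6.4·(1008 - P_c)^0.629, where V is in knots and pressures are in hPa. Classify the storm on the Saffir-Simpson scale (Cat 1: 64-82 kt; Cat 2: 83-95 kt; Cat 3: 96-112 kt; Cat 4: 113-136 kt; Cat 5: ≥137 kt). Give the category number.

ΔP = 1008 − 883 = 125 hPa.
V ≈ 6.4 × 125^0.629 = 6.4 × 20.84 ≈ 133 kt.
133 kt falls in the Category 4 band.

4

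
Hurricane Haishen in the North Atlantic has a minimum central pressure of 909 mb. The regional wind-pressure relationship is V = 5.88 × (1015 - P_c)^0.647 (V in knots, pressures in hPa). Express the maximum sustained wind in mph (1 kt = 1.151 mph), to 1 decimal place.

138.3 mph

ΔP = 1015 − 909 = 106 mb.
V ≈ 5.88 × 106^0.647 = 5.88 × 20.435 ≈ 120.157 kt.
120.157 × 1.151 ≈ 138.30 mph → 138.3 mph.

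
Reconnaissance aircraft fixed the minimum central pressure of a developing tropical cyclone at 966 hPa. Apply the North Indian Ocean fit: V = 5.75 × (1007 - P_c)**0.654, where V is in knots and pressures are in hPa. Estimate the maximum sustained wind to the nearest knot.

65 kt

ΔP = 1007 − 966 = 41 hPa.
41^0.654 ≈ 11.344.
V ≈ 5.75 × 11.344 ≈ 65.2 kt.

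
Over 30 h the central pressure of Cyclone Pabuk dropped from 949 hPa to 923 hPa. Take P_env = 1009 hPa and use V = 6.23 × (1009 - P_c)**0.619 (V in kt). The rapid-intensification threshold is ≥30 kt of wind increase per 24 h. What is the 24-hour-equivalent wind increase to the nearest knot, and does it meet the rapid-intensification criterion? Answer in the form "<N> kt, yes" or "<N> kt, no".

V₁: ΔP = 60, V ≈ 6.23 × 60^0.619 ≈ 78.55 kt.
V₂: ΔP = 86, V ≈ 6.23 × 86^0.619 ≈ 98.16 kt.
ΔV over 30 h = 19.61 kt → 24 h equivalent = 19.61 × 24/30 ≈ 15.69 kt.
16 kt < 30 kt ⇒ not rapid intensification.

16 kt, no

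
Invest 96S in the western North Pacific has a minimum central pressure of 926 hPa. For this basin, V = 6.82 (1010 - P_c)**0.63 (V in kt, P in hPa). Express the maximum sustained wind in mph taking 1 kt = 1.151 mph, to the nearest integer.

ΔP = 1010 − 926 = 84 hPa.
V ≈ 6.82 × 84^0.63 = 6.82 × 16.304 ≈ 111.194 kt.
111.194 × 1.151 ≈ 127.98 mph → 128 mph.

128 mph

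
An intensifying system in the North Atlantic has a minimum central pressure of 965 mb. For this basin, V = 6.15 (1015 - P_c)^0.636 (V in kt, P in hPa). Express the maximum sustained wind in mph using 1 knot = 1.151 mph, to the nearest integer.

ΔP = 1015 − 965 = 50 mb.
V ≈ 6.15 × 50^0.636 = 6.15 × 12.038 ≈ 74.032 kt.
74.032 × 1.151 ≈ 85.21 mph → 85 mph.

85 mph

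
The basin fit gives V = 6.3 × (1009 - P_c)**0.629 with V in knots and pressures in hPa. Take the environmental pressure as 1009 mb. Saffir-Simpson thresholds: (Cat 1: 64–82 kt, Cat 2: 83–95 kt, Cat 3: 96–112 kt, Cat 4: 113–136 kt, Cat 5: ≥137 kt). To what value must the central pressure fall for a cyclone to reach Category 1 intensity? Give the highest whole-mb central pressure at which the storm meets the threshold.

Category 1 begins at V = 64 kt.
Required ΔP = (64/6.3)^(1/0.629) = 10.159^1.590 ≈ 39.87 mb.
P_c ≤ 1009 − 39.87 = 969.13, so the highest integer P_c is 969 mb.

969 mb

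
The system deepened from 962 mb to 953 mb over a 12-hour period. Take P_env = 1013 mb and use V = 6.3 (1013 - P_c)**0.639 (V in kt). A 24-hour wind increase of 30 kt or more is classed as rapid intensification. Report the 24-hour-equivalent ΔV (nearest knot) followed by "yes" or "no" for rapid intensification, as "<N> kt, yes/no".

17 kt, no

V₁: ΔP = 51, V ≈ 6.3 × 51^0.639 ≈ 77.71 kt.
V₂: ΔP = 60, V ≈ 6.3 × 60^0.639 ≈ 86.21 kt.
ΔV over 12 h = 8.50 kt → 24 h equivalent = 8.50 × 24/12 ≈ 17.00 kt.
17 kt < 30 kt ⇒ not rapid intensification.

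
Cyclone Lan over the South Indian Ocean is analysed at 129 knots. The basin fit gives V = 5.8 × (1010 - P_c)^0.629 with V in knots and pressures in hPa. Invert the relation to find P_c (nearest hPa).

871 hPa

ΔP = (V / 5.8)^(1/0.629) = (129/5.8)^1.590.
129/5.8 = 22.241; 22.241^1.590 ≈ 138.60 hPa.
P_c = 1010 − 138.60 = 871.40 ≈ 871 hPa.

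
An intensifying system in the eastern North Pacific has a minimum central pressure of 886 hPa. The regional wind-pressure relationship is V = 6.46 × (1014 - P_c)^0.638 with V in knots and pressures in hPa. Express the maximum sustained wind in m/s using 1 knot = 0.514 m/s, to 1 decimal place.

73.4 m/s

ΔP = 1014 − 886 = 128 hPa.
V ≈ 6.46 × 128^0.638 = 6.46 × 22.100 ≈ 142.769 kt.
142.769 × 0.514 ≈ 73.38 m/s → 73.4 m/s.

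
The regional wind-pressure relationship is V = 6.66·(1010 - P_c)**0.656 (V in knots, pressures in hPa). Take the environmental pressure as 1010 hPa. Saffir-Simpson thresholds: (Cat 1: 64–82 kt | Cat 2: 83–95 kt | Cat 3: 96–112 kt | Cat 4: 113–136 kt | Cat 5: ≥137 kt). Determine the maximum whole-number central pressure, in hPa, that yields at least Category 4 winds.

Category 4 begins at V = 113 kt.
Required ΔP = (113/6.66)^(1/0.656) = 16.967^1.524 ≈ 74.89 hPa.
P_c ≤ 1010 − 74.89 = 935.11, so the highest integer P_c is 935 hPa.

935 hPa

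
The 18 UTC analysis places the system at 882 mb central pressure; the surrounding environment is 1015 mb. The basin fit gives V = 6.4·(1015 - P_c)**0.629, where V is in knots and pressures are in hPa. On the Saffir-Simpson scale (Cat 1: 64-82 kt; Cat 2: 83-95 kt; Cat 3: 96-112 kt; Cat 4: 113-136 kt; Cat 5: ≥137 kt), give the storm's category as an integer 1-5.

5

ΔP = 1015 − 882 = 133 mb.
V ≈ 6.4 × 133^0.629 = 6.4 × 21.67 ≈ 139 kt.
139 kt falls in the Category 5 band.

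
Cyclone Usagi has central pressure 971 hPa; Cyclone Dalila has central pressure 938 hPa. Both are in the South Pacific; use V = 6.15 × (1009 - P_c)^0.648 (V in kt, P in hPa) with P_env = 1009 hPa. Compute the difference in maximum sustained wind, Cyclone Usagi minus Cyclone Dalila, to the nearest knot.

Cyclone Usagi: ΔP = 38; V ≈ 6.15 × 38^0.648 ≈ 64.95 kt.
Cyclone Dalila: ΔP = 71; V ≈ 6.15 × 71^0.648 ≈ 97.38 kt.
Difference ≈ 64.95 − 97.38 = -32.43 → -32 kt.

-32 kt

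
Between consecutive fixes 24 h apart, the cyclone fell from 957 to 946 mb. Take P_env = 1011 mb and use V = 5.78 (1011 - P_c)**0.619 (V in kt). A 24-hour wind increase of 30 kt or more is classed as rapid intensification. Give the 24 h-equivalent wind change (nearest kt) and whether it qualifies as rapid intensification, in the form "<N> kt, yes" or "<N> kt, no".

V₁: ΔP = 54, V ≈ 5.78 × 54^0.619 ≈ 68.28 kt.
V₂: ΔP = 65, V ≈ 5.78 × 65^0.619 ≈ 76.58 kt.
ΔV over 24 h = 8.30 kt → 24 h equivalent = 8.30 × 24/24 ≈ 8.30 kt.
8 kt < 30 kt ⇒ not rapid intensification.

8 kt, no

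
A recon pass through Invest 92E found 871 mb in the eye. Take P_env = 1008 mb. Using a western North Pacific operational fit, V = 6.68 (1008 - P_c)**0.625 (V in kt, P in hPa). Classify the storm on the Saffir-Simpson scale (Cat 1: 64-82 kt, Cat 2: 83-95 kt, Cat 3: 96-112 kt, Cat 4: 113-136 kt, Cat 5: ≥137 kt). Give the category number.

ΔP = 1008 − 871 = 137 mb.
V ≈ 6.68 × 137^0.625 = 6.68 × 21.65 ≈ 145 kt.
145 kt falls in the Category 5 band.

5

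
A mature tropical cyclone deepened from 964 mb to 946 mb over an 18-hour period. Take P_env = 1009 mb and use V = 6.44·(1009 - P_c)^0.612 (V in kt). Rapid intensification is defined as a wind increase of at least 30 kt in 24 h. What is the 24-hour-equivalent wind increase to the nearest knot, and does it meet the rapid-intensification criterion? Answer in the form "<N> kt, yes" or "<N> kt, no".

V₁: ΔP = 45, V ≈ 6.44 × 45^0.612 ≈ 66.17 kt.
V₂: ΔP = 63, V ≈ 6.44 × 63^0.612 ≈ 81.30 kt.
ΔV over 18 h = 15.13 kt → 24 h equivalent = 15.13 × 24/18 ≈ 20.17 kt.
20 kt < 30 kt ⇒ not rapid intensification.

20 kt, no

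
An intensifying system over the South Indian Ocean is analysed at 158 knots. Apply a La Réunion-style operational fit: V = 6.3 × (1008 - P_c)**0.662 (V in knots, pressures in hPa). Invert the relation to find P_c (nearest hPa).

878 hPa

ΔP = (V / 6.3)^(1/0.662) = (158/6.3)^1.511.
158/6.3 = 25.079; 25.079^1.511 ≈ 129.95 hPa.
P_c = 1008 − 129.95 = 878.05 ≈ 878 hPa.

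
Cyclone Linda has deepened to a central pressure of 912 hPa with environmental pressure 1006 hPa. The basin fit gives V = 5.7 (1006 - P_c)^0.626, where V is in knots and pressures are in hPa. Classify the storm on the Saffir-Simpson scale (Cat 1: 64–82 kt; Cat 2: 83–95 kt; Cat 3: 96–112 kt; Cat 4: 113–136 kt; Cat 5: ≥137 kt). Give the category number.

3

ΔP = 1006 − 912 = 94 hPa.
V ≈ 5.7 × 94^0.626 = 5.7 × 17.19 ≈ 98 kt.
98 kt falls in the Category 3 band.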